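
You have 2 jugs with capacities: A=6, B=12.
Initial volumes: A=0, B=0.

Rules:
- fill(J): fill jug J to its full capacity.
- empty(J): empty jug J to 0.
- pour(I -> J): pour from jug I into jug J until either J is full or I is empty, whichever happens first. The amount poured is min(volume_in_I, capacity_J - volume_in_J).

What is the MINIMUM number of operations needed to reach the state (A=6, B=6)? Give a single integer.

Answer: 2

Derivation:
BFS from (A=0, B=0). One shortest path:
  1. fill(B) -> (A=0 B=12)
  2. pour(B -> A) -> (A=6 B=6)
Reached target in 2 moves.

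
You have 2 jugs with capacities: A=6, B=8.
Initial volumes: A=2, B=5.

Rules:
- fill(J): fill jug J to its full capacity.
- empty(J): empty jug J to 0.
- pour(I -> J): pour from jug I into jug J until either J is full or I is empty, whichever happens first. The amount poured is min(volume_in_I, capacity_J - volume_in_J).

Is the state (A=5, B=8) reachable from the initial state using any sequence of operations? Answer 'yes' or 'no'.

Answer: yes

Derivation:
BFS from (A=2, B=5):
  1. empty(A) -> (A=0 B=5)
  2. pour(B -> A) -> (A=5 B=0)
  3. fill(B) -> (A=5 B=8)
Target reached → yes.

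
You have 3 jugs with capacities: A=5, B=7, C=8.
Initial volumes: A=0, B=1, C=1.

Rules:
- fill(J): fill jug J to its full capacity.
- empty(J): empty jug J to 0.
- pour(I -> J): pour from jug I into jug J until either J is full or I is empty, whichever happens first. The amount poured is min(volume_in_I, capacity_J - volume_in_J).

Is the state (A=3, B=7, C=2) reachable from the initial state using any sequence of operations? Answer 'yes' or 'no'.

BFS from (A=0, B=1, C=1):
  1. fill(A) -> (A=5 B=1 C=1)
  2. pour(A -> C) -> (A=0 B=1 C=6)
  3. fill(A) -> (A=5 B=1 C=6)
  4. pour(A -> C) -> (A=3 B=1 C=8)
  5. pour(C -> B) -> (A=3 B=7 C=2)
Target reached → yes.

Answer: yes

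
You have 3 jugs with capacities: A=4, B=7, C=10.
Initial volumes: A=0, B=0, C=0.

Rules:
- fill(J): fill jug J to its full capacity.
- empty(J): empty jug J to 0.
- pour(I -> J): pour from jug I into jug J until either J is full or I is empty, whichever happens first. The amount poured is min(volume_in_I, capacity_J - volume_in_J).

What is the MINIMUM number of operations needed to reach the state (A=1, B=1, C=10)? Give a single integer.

Answer: 7

Derivation:
BFS from (A=0, B=0, C=0). One shortest path:
  1. fill(A) -> (A=4 B=0 C=0)
  2. pour(A -> B) -> (A=0 B=4 C=0)
  3. fill(A) -> (A=4 B=4 C=0)
  4. pour(A -> C) -> (A=0 B=4 C=4)
  5. fill(A) -> (A=4 B=4 C=4)
  6. pour(A -> B) -> (A=1 B=7 C=4)
  7. pour(B -> C) -> (A=1 B=1 C=10)
Reached target in 7 moves.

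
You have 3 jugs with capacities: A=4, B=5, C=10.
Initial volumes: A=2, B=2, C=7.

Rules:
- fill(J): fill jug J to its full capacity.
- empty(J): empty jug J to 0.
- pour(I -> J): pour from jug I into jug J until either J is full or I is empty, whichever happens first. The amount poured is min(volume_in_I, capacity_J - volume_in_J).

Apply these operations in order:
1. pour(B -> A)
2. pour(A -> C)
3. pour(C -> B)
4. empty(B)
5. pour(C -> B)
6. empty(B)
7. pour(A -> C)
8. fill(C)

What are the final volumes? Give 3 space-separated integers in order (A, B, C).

Answer: 0 0 10

Derivation:
Step 1: pour(B -> A) -> (A=4 B=0 C=7)
Step 2: pour(A -> C) -> (A=1 B=0 C=10)
Step 3: pour(C -> B) -> (A=1 B=5 C=5)
Step 4: empty(B) -> (A=1 B=0 C=5)
Step 5: pour(C -> B) -> (A=1 B=5 C=0)
Step 6: empty(B) -> (A=1 B=0 C=0)
Step 7: pour(A -> C) -> (A=0 B=0 C=1)
Step 8: fill(C) -> (A=0 B=0 C=10)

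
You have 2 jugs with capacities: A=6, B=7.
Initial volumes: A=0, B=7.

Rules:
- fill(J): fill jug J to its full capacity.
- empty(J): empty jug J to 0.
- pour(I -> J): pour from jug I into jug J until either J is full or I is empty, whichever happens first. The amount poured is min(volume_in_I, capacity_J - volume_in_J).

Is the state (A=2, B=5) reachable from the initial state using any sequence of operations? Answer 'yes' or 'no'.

Answer: no

Derivation:
BFS explored all 26 reachable states.
Reachable set includes: (0,0), (0,1), (0,2), (0,3), (0,4), (0,5), (0,6), (0,7), (1,0), (1,7), (2,0), (2,7) ...
Target (A=2, B=5) not in reachable set → no.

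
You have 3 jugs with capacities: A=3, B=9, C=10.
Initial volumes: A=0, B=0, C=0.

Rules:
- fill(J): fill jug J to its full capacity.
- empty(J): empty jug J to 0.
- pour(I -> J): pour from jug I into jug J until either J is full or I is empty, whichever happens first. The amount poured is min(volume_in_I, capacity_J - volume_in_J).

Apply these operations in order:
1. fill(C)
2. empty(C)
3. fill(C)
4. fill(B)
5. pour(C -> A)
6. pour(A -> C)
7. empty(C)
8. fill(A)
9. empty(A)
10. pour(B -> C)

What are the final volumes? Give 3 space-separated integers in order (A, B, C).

Step 1: fill(C) -> (A=0 B=0 C=10)
Step 2: empty(C) -> (A=0 B=0 C=0)
Step 3: fill(C) -> (A=0 B=0 C=10)
Step 4: fill(B) -> (A=0 B=9 C=10)
Step 5: pour(C -> A) -> (A=3 B=9 C=7)
Step 6: pour(A -> C) -> (A=0 B=9 C=10)
Step 7: empty(C) -> (A=0 B=9 C=0)
Step 8: fill(A) -> (A=3 B=9 C=0)
Step 9: empty(A) -> (A=0 B=9 C=0)
Step 10: pour(B -> C) -> (A=0 B=0 C=9)

Answer: 0 0 9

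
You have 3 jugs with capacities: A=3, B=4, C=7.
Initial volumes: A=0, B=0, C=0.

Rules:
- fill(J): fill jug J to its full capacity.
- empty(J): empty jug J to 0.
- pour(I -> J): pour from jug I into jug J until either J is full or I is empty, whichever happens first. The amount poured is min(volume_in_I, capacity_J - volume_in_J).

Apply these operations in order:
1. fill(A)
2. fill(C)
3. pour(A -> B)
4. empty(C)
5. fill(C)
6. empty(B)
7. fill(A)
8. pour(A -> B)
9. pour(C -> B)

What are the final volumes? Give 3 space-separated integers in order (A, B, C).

Answer: 0 4 6

Derivation:
Step 1: fill(A) -> (A=3 B=0 C=0)
Step 2: fill(C) -> (A=3 B=0 C=7)
Step 3: pour(A -> B) -> (A=0 B=3 C=7)
Step 4: empty(C) -> (A=0 B=3 C=0)
Step 5: fill(C) -> (A=0 B=3 C=7)
Step 6: empty(B) -> (A=0 B=0 C=7)
Step 7: fill(A) -> (A=3 B=0 C=7)
Step 8: pour(A -> B) -> (A=0 B=3 C=7)
Step 9: pour(C -> B) -> (A=0 B=4 C=6)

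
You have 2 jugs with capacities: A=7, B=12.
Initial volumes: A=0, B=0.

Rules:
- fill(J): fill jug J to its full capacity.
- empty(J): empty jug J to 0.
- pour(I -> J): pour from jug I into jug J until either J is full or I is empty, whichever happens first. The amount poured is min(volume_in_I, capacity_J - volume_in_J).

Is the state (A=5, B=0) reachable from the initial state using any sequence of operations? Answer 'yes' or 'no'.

BFS from (A=0, B=0):
  1. fill(B) -> (A=0 B=12)
  2. pour(B -> A) -> (A=7 B=5)
  3. empty(A) -> (A=0 B=5)
  4. pour(B -> A) -> (A=5 B=0)
Target reached → yes.

Answer: yes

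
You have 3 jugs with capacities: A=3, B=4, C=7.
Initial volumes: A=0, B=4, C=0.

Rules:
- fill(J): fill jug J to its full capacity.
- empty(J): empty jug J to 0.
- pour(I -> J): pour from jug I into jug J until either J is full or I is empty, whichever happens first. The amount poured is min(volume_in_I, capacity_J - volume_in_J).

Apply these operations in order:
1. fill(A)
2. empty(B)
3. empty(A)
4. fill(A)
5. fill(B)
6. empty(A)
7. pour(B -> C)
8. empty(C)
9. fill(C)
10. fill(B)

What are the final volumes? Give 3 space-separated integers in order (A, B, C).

Step 1: fill(A) -> (A=3 B=4 C=0)
Step 2: empty(B) -> (A=3 B=0 C=0)
Step 3: empty(A) -> (A=0 B=0 C=0)
Step 4: fill(A) -> (A=3 B=0 C=0)
Step 5: fill(B) -> (A=3 B=4 C=0)
Step 6: empty(A) -> (A=0 B=4 C=0)
Step 7: pour(B -> C) -> (A=0 B=0 C=4)
Step 8: empty(C) -> (A=0 B=0 C=0)
Step 9: fill(C) -> (A=0 B=0 C=7)
Step 10: fill(B) -> (A=0 B=4 C=7)

Answer: 0 4 7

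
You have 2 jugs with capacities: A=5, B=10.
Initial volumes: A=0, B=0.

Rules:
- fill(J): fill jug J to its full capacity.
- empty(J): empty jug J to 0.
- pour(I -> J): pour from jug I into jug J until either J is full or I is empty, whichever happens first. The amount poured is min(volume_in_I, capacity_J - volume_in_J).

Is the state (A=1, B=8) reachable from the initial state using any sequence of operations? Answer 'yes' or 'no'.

BFS explored all 6 reachable states.
Reachable set includes: (0,0), (0,5), (0,10), (5,0), (5,5), (5,10)
Target (A=1, B=8) not in reachable set → no.

Answer: no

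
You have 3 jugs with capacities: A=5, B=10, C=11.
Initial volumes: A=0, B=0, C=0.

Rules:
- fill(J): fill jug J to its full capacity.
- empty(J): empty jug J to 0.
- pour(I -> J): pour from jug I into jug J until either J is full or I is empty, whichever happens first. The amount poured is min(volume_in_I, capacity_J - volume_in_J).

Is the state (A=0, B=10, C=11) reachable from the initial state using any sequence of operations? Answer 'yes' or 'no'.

BFS from (A=0, B=0, C=0):
  1. fill(B) -> (A=0 B=10 C=0)
  2. fill(C) -> (A=0 B=10 C=11)
Target reached → yes.

Answer: yes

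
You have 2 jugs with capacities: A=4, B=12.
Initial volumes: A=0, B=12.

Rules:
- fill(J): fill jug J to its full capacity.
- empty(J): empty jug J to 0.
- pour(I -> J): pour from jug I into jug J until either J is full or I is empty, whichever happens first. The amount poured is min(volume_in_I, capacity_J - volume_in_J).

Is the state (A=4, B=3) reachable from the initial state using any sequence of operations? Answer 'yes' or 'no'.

BFS explored all 8 reachable states.
Reachable set includes: (0,0), (0,4), (0,8), (0,12), (4,0), (4,4), (4,8), (4,12)
Target (A=4, B=3) not in reachable set → no.

Answer: no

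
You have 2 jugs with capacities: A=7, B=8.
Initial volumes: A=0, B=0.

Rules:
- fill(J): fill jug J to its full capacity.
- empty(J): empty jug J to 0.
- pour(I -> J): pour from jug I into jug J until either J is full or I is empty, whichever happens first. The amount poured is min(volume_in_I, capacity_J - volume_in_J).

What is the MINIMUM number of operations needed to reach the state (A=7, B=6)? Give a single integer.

BFS from (A=0, B=0). One shortest path:
  1. fill(A) -> (A=7 B=0)
  2. pour(A -> B) -> (A=0 B=7)
  3. fill(A) -> (A=7 B=7)
  4. pour(A -> B) -> (A=6 B=8)
  5. empty(B) -> (A=6 B=0)
  6. pour(A -> B) -> (A=0 B=6)
  7. fill(A) -> (A=7 B=6)
Reached target in 7 moves.

Answer: 7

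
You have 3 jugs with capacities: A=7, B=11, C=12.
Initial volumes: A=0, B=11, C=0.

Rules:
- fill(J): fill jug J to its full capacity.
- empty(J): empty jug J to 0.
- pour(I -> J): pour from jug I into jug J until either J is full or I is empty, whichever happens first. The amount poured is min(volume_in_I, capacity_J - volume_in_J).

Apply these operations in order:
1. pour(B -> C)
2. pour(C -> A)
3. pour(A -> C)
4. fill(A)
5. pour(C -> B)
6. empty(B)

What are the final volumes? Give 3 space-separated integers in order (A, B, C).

Answer: 7 0 0

Derivation:
Step 1: pour(B -> C) -> (A=0 B=0 C=11)
Step 2: pour(C -> A) -> (A=7 B=0 C=4)
Step 3: pour(A -> C) -> (A=0 B=0 C=11)
Step 4: fill(A) -> (A=7 B=0 C=11)
Step 5: pour(C -> B) -> (A=7 B=11 C=0)
Step 6: empty(B) -> (A=7 B=0 C=0)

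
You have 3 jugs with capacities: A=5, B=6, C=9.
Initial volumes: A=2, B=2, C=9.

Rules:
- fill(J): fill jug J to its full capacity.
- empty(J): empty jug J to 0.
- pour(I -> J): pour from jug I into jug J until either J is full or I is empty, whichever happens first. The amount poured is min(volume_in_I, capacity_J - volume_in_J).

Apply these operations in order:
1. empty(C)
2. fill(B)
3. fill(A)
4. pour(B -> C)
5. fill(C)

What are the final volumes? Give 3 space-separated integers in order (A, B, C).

Answer: 5 0 9

Derivation:
Step 1: empty(C) -> (A=2 B=2 C=0)
Step 2: fill(B) -> (A=2 B=6 C=0)
Step 3: fill(A) -> (A=5 B=6 C=0)
Step 4: pour(B -> C) -> (A=5 B=0 C=6)
Step 5: fill(C) -> (A=5 B=0 C=9)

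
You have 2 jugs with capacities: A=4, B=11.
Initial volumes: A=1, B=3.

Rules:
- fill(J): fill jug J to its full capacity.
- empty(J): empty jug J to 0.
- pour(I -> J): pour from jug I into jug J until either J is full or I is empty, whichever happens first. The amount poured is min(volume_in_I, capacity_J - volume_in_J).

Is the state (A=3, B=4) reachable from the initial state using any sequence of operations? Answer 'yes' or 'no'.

BFS explored all 31 reachable states.
Reachable set includes: (0,0), (0,1), (0,2), (0,3), (0,4), (0,5), (0,6), (0,7), (0,8), (0,9), (0,10), (0,11) ...
Target (A=3, B=4) not in reachable set → no.

Answer: no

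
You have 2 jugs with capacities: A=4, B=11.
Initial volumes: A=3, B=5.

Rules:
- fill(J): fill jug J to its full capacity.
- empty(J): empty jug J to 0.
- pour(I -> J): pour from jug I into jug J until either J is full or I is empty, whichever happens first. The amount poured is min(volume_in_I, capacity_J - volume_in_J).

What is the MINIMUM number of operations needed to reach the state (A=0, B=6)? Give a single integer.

Answer: 5

Derivation:
BFS from (A=3, B=5). One shortest path:
  1. fill(B) -> (A=3 B=11)
  2. pour(B -> A) -> (A=4 B=10)
  3. empty(A) -> (A=0 B=10)
  4. pour(B -> A) -> (A=4 B=6)
  5. empty(A) -> (A=0 B=6)
Reached target in 5 moves.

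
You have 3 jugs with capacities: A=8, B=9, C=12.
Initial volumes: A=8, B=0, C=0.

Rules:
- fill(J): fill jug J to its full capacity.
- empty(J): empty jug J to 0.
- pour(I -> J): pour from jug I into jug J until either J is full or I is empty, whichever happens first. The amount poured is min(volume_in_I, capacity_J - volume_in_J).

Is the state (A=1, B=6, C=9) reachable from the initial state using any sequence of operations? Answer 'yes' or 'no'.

Answer: no

Derivation:
BFS explored all 554 reachable states.
Reachable set includes: (0,0,0), (0,0,1), (0,0,2), (0,0,3), (0,0,4), (0,0,5), (0,0,6), (0,0,7), (0,0,8), (0,0,9), (0,0,10), (0,0,11) ...
Target (A=1, B=6, C=9) not in reachable set → no.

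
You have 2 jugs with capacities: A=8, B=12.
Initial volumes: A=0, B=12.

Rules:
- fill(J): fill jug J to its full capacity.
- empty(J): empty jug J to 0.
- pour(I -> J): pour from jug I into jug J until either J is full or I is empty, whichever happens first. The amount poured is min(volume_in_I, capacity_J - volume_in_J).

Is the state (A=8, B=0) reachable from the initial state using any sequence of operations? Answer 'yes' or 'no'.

Answer: yes

Derivation:
BFS from (A=0, B=12):
  1. fill(A) -> (A=8 B=12)
  2. empty(B) -> (A=8 B=0)
Target reached → yes.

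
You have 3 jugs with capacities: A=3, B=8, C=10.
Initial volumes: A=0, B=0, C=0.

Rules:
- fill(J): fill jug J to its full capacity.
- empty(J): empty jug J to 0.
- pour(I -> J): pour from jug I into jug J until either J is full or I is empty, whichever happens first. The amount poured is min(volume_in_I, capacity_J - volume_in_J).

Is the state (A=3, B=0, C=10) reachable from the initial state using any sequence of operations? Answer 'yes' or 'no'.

Answer: yes

Derivation:
BFS from (A=0, B=0, C=0):
  1. fill(A) -> (A=3 B=0 C=0)
  2. fill(C) -> (A=3 B=0 C=10)
Target reached → yes.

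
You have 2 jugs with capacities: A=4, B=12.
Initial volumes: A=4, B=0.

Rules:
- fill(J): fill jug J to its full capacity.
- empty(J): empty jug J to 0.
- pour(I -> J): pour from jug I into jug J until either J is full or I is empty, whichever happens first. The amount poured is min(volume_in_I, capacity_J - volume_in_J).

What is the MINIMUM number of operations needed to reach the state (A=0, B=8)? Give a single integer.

BFS from (A=4, B=0). One shortest path:
  1. pour(A -> B) -> (A=0 B=4)
  2. fill(A) -> (A=4 B=4)
  3. pour(A -> B) -> (A=0 B=8)
Reached target in 3 moves.

Answer: 3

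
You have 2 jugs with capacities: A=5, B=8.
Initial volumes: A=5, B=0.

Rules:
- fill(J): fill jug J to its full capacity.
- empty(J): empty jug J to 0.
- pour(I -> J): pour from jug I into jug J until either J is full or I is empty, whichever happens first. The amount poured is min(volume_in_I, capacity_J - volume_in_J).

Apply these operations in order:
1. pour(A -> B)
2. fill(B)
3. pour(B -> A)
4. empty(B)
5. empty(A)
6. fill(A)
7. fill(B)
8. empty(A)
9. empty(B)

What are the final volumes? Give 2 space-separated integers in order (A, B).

Answer: 0 0

Derivation:
Step 1: pour(A -> B) -> (A=0 B=5)
Step 2: fill(B) -> (A=0 B=8)
Step 3: pour(B -> A) -> (A=5 B=3)
Step 4: empty(B) -> (A=5 B=0)
Step 5: empty(A) -> (A=0 B=0)
Step 6: fill(A) -> (A=5 B=0)
Step 7: fill(B) -> (A=5 B=8)
Step 8: empty(A) -> (A=0 B=8)
Step 9: empty(B) -> (A=0 B=0)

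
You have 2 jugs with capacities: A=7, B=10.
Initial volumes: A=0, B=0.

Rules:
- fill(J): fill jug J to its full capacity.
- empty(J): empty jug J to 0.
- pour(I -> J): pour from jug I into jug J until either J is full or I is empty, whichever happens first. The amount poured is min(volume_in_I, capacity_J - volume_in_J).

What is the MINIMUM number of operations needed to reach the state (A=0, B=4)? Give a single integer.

BFS from (A=0, B=0). One shortest path:
  1. fill(A) -> (A=7 B=0)
  2. pour(A -> B) -> (A=0 B=7)
  3. fill(A) -> (A=7 B=7)
  4. pour(A -> B) -> (A=4 B=10)
  5. empty(B) -> (A=4 B=0)
  6. pour(A -> B) -> (A=0 B=4)
Reached target in 6 moves.

Answer: 6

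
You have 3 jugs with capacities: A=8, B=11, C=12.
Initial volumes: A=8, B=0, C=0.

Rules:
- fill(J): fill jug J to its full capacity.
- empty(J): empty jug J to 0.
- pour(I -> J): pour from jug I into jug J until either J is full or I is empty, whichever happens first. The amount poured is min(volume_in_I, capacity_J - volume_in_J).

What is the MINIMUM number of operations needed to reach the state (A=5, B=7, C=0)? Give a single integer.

Answer: 7

Derivation:
BFS from (A=8, B=0, C=0). One shortest path:
  1. pour(A -> B) -> (A=0 B=8 C=0)
  2. fill(A) -> (A=8 B=8 C=0)
  3. pour(A -> C) -> (A=0 B=8 C=8)
  4. fill(A) -> (A=8 B=8 C=8)
  5. pour(A -> B) -> (A=5 B=11 C=8)
  6. pour(B -> C) -> (A=5 B=7 C=12)
  7. empty(C) -> (A=5 B=7 C=0)
Reached target in 7 moves.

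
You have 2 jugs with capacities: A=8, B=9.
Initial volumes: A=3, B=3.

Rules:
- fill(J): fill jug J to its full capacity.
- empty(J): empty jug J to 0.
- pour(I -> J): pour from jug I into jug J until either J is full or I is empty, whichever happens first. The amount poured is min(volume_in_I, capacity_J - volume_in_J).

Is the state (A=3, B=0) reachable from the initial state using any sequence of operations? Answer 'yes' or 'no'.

Answer: yes

Derivation:
BFS from (A=3, B=3):
  1. empty(B) -> (A=3 B=0)
Target reached → yes.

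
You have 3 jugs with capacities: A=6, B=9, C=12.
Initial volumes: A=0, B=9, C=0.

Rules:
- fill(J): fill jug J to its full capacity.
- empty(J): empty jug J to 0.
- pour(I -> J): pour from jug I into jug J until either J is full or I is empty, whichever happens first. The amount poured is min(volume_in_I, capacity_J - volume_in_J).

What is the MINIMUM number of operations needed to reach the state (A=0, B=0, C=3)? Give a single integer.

BFS from (A=0, B=9, C=0). One shortest path:
  1. pour(B -> A) -> (A=6 B=3 C=0)
  2. empty(A) -> (A=0 B=3 C=0)
  3. pour(B -> C) -> (A=0 B=0 C=3)
Reached target in 3 moves.

Answer: 3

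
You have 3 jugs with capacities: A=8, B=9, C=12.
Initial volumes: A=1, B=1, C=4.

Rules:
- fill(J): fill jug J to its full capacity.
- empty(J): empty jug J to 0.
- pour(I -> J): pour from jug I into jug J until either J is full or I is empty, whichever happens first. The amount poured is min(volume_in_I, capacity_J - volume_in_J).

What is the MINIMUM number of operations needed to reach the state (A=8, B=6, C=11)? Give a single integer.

Answer: 7

Derivation:
BFS from (A=1, B=1, C=4). One shortest path:
  1. fill(A) -> (A=8 B=1 C=4)
  2. pour(B -> C) -> (A=8 B=0 C=5)
  3. pour(A -> B) -> (A=0 B=8 C=5)
  4. pour(C -> A) -> (A=5 B=8 C=0)
  5. fill(C) -> (A=5 B=8 C=12)
  6. pour(C -> B) -> (A=5 B=9 C=11)
  7. pour(B -> A) -> (A=8 B=6 C=11)
Reached target in 7 moves.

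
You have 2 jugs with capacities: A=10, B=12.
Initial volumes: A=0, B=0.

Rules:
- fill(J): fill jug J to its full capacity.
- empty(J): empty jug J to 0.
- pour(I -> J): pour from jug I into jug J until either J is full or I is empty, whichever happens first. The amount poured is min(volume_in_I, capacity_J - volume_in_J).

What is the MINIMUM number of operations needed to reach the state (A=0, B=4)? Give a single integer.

BFS from (A=0, B=0). One shortest path:
  1. fill(B) -> (A=0 B=12)
  2. pour(B -> A) -> (A=10 B=2)
  3. empty(A) -> (A=0 B=2)
  4. pour(B -> A) -> (A=2 B=0)
  5. fill(B) -> (A=2 B=12)
  6. pour(B -> A) -> (A=10 B=4)
  7. empty(A) -> (A=0 B=4)
Reached target in 7 moves.

Answer: 7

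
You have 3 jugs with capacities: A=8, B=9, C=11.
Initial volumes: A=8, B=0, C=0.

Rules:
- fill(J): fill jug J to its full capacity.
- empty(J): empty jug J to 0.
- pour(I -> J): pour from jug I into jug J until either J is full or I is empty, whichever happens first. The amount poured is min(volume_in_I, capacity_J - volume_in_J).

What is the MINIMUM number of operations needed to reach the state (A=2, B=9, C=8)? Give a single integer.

BFS from (A=8, B=0, C=0). One shortest path:
  1. empty(A) -> (A=0 B=0 C=0)
  2. fill(C) -> (A=0 B=0 C=11)
  3. pour(C -> A) -> (A=8 B=0 C=3)
  4. pour(C -> B) -> (A=8 B=3 C=0)
  5. pour(A -> C) -> (A=0 B=3 C=8)
  6. fill(A) -> (A=8 B=3 C=8)
  7. pour(A -> B) -> (A=2 B=9 C=8)
Reached target in 7 moves.

Answer: 7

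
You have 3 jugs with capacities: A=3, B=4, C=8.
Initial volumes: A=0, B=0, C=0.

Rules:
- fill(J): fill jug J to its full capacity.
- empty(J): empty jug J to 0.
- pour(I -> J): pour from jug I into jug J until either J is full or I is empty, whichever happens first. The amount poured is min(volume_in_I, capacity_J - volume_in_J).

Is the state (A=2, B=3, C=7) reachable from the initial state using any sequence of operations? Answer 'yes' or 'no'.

Answer: no

Derivation:
BFS explored all 138 reachable states.
Reachable set includes: (0,0,0), (0,0,1), (0,0,2), (0,0,3), (0,0,4), (0,0,5), (0,0,6), (0,0,7), (0,0,8), (0,1,0), (0,1,1), (0,1,2) ...
Target (A=2, B=3, C=7) not in reachable set → no.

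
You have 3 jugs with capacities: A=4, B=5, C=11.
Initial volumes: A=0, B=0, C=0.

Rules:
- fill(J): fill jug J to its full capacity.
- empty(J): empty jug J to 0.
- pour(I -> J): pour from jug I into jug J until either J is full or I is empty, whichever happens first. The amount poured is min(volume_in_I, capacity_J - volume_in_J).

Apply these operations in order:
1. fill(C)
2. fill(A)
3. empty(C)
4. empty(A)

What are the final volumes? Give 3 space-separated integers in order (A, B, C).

Step 1: fill(C) -> (A=0 B=0 C=11)
Step 2: fill(A) -> (A=4 B=0 C=11)
Step 3: empty(C) -> (A=4 B=0 C=0)
Step 4: empty(A) -> (A=0 B=0 C=0)

Answer: 0 0 0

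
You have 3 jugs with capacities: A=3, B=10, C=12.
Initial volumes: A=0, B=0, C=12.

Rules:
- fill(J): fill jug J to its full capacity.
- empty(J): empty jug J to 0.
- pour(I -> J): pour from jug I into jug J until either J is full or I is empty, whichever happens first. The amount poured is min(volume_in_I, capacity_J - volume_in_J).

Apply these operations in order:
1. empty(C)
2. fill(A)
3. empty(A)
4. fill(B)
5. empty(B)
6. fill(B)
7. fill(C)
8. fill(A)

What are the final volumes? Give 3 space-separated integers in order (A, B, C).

Step 1: empty(C) -> (A=0 B=0 C=0)
Step 2: fill(A) -> (A=3 B=0 C=0)
Step 3: empty(A) -> (A=0 B=0 C=0)
Step 4: fill(B) -> (A=0 B=10 C=0)
Step 5: empty(B) -> (A=0 B=0 C=0)
Step 6: fill(B) -> (A=0 B=10 C=0)
Step 7: fill(C) -> (A=0 B=10 C=12)
Step 8: fill(A) -> (A=3 B=10 C=12)

Answer: 3 10 12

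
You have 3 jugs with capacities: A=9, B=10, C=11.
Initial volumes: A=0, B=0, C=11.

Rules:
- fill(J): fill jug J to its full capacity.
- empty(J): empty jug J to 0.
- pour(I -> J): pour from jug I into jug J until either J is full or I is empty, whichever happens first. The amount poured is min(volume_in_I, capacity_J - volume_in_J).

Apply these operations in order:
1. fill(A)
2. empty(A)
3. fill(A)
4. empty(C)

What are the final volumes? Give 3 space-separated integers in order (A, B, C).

Answer: 9 0 0

Derivation:
Step 1: fill(A) -> (A=9 B=0 C=11)
Step 2: empty(A) -> (A=0 B=0 C=11)
Step 3: fill(A) -> (A=9 B=0 C=11)
Step 4: empty(C) -> (A=9 B=0 C=0)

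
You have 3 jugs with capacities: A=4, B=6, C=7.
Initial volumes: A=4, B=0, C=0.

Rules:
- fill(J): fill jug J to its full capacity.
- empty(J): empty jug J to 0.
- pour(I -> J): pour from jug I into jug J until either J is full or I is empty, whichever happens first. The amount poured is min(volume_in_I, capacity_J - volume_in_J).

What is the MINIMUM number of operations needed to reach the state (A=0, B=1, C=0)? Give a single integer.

Answer: 5

Derivation:
BFS from (A=4, B=0, C=0). One shortest path:
  1. empty(A) -> (A=0 B=0 C=0)
  2. fill(C) -> (A=0 B=0 C=7)
  3. pour(C -> B) -> (A=0 B=6 C=1)
  4. empty(B) -> (A=0 B=0 C=1)
  5. pour(C -> B) -> (A=0 B=1 C=0)
Reached target in 5 moves.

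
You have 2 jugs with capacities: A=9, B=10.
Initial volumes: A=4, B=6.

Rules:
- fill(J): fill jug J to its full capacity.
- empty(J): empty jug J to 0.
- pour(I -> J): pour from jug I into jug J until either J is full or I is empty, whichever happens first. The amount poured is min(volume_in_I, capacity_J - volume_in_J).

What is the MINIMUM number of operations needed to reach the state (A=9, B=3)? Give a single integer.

BFS from (A=4, B=6). One shortest path:
  1. empty(B) -> (A=4 B=0)
  2. pour(A -> B) -> (A=0 B=4)
  3. fill(A) -> (A=9 B=4)
  4. pour(A -> B) -> (A=3 B=10)
  5. empty(B) -> (A=3 B=0)
  6. pour(A -> B) -> (A=0 B=3)
  7. fill(A) -> (A=9 B=3)
Reached target in 7 moves.

Answer: 7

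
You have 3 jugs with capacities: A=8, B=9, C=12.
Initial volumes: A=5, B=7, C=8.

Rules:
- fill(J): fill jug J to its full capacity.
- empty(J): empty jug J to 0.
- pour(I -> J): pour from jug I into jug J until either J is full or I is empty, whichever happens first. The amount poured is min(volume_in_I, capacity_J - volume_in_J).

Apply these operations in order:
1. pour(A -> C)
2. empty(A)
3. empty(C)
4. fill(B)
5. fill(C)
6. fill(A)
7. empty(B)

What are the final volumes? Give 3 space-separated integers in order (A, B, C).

Step 1: pour(A -> C) -> (A=1 B=7 C=12)
Step 2: empty(A) -> (A=0 B=7 C=12)
Step 3: empty(C) -> (A=0 B=7 C=0)
Step 4: fill(B) -> (A=0 B=9 C=0)
Step 5: fill(C) -> (A=0 B=9 C=12)
Step 6: fill(A) -> (A=8 B=9 C=12)
Step 7: empty(B) -> (A=8 B=0 C=12)

Answer: 8 0 12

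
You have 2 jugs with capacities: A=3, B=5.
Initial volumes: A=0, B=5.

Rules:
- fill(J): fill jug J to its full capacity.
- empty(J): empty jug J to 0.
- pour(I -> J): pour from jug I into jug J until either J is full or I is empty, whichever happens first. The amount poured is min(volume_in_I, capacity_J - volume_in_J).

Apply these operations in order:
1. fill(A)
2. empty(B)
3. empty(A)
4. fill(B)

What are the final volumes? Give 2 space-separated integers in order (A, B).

Step 1: fill(A) -> (A=3 B=5)
Step 2: empty(B) -> (A=3 B=0)
Step 3: empty(A) -> (A=0 B=0)
Step 4: fill(B) -> (A=0 B=5)

Answer: 0 5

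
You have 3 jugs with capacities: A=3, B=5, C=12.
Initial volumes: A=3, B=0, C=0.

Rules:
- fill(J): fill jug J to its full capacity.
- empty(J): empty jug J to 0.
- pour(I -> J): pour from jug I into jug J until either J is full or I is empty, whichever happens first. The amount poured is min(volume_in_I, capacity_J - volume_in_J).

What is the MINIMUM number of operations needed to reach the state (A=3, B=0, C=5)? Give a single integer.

BFS from (A=3, B=0, C=0). One shortest path:
  1. fill(B) -> (A=3 B=5 C=0)
  2. pour(B -> C) -> (A=3 B=0 C=5)
Reached target in 2 moves.

Answer: 2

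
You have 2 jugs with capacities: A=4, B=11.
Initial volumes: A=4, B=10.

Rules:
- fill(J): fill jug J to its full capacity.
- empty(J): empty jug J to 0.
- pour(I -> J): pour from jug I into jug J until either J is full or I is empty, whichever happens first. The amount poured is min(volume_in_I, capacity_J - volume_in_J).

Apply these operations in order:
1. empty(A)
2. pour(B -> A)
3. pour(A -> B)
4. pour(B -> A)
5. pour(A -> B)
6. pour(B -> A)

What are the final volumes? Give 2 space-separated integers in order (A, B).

Step 1: empty(A) -> (A=0 B=10)
Step 2: pour(B -> A) -> (A=4 B=6)
Step 3: pour(A -> B) -> (A=0 B=10)
Step 4: pour(B -> A) -> (A=4 B=6)
Step 5: pour(A -> B) -> (A=0 B=10)
Step 6: pour(B -> A) -> (A=4 B=6)

Answer: 4 6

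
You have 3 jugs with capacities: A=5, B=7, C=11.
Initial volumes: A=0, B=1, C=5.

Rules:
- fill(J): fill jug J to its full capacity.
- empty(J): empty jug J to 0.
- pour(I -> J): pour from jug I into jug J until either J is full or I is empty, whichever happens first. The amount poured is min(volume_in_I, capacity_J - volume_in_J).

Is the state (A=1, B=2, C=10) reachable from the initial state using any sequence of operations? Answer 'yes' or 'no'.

BFS explored all 336 reachable states.
Reachable set includes: (0,0,0), (0,0,1), (0,0,2), (0,0,3), (0,0,4), (0,0,5), (0,0,6), (0,0,7), (0,0,8), (0,0,9), (0,0,10), (0,0,11) ...
Target (A=1, B=2, C=10) not in reachable set → no.

Answer: no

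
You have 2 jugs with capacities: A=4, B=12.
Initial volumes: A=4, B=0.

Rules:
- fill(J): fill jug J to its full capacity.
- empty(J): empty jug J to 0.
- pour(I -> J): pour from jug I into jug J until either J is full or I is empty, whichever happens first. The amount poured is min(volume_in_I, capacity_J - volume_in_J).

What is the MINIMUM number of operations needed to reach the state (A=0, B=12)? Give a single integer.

Answer: 2

Derivation:
BFS from (A=4, B=0). One shortest path:
  1. empty(A) -> (A=0 B=0)
  2. fill(B) -> (A=0 B=12)
Reached target in 2 moves.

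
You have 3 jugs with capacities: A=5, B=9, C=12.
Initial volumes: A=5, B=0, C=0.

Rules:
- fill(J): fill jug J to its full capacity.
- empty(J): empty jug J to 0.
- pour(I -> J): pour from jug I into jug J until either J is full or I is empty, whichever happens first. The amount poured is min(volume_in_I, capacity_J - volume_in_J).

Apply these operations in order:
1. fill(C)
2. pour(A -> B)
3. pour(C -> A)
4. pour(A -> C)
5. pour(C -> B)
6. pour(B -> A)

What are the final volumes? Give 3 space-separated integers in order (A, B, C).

Step 1: fill(C) -> (A=5 B=0 C=12)
Step 2: pour(A -> B) -> (A=0 B=5 C=12)
Step 3: pour(C -> A) -> (A=5 B=5 C=7)
Step 4: pour(A -> C) -> (A=0 B=5 C=12)
Step 5: pour(C -> B) -> (A=0 B=9 C=8)
Step 6: pour(B -> A) -> (A=5 B=4 C=8)

Answer: 5 4 8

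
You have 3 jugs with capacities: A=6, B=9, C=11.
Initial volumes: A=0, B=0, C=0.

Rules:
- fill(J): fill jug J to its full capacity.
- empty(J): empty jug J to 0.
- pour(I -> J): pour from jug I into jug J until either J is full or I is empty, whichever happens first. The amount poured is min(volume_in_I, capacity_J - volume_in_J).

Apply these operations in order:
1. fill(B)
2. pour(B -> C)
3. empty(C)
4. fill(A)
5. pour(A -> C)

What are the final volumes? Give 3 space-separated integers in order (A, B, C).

Step 1: fill(B) -> (A=0 B=9 C=0)
Step 2: pour(B -> C) -> (A=0 B=0 C=9)
Step 3: empty(C) -> (A=0 B=0 C=0)
Step 4: fill(A) -> (A=6 B=0 C=0)
Step 5: pour(A -> C) -> (A=0 B=0 C=6)

Answer: 0 0 6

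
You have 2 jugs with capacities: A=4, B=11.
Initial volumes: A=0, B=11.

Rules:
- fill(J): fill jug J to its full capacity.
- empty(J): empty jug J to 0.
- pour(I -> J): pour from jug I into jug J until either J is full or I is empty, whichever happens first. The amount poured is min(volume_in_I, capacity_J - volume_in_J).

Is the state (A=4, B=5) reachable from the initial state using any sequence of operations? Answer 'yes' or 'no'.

Answer: yes

Derivation:
BFS from (A=0, B=11):
  1. fill(A) -> (A=4 B=11)
  2. empty(B) -> (A=4 B=0)
  3. pour(A -> B) -> (A=0 B=4)
  4. fill(A) -> (A=4 B=4)
  5. pour(A -> B) -> (A=0 B=8)
  6. fill(A) -> (A=4 B=8)
  7. pour(A -> B) -> (A=1 B=11)
  8. empty(B) -> (A=1 B=0)
  9. pour(A -> B) -> (A=0 B=1)
  10. fill(A) -> (A=4 B=1)
  11. pour(A -> B) -> (A=0 B=5)
  12. fill(A) -> (A=4 B=5)
Target reached → yes.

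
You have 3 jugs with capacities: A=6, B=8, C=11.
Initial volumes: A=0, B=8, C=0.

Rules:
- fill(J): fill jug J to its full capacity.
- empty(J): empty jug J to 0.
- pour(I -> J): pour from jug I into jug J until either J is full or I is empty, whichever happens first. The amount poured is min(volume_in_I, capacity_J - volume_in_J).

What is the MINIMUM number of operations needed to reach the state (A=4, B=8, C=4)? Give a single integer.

BFS from (A=0, B=8, C=0). One shortest path:
  1. pour(B -> A) -> (A=6 B=2 C=0)
  2. pour(B -> C) -> (A=6 B=0 C=2)
  3. fill(B) -> (A=6 B=8 C=2)
  4. pour(B -> C) -> (A=6 B=0 C=10)
  5. pour(A -> B) -> (A=0 B=6 C=10)
  6. pour(C -> A) -> (A=6 B=6 C=4)
  7. pour(A -> B) -> (A=4 B=8 C=4)
Reached target in 7 moves.

Answer: 7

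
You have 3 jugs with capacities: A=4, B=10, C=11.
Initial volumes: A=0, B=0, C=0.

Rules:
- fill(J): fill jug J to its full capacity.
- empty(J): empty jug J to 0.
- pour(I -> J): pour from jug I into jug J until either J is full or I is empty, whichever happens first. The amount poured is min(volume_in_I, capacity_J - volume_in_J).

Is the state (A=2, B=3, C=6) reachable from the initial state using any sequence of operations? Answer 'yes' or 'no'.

Answer: no

Derivation:
BFS explored all 390 reachable states.
Reachable set includes: (0,0,0), (0,0,1), (0,0,2), (0,0,3), (0,0,4), (0,0,5), (0,0,6), (0,0,7), (0,0,8), (0,0,9), (0,0,10), (0,0,11) ...
Target (A=2, B=3, C=6) not in reachable set → no.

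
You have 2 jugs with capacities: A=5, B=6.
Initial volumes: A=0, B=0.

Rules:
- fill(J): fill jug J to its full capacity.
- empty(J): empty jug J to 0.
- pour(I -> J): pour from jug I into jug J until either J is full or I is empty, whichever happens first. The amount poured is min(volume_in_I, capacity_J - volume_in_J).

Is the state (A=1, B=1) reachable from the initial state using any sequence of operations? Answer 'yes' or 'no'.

BFS explored all 22 reachable states.
Reachable set includes: (0,0), (0,1), (0,2), (0,3), (0,4), (0,5), (0,6), (1,0), (1,6), (2,0), (2,6), (3,0) ...
Target (A=1, B=1) not in reachable set → no.

Answer: no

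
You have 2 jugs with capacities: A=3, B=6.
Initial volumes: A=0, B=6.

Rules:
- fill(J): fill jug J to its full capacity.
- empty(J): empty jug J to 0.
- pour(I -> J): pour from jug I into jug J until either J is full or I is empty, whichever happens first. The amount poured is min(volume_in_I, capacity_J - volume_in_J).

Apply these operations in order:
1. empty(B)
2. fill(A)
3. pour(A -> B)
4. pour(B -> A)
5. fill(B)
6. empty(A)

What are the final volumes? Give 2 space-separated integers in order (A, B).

Answer: 0 6

Derivation:
Step 1: empty(B) -> (A=0 B=0)
Step 2: fill(A) -> (A=3 B=0)
Step 3: pour(A -> B) -> (A=0 B=3)
Step 4: pour(B -> A) -> (A=3 B=0)
Step 5: fill(B) -> (A=3 B=6)
Step 6: empty(A) -> (A=0 B=6)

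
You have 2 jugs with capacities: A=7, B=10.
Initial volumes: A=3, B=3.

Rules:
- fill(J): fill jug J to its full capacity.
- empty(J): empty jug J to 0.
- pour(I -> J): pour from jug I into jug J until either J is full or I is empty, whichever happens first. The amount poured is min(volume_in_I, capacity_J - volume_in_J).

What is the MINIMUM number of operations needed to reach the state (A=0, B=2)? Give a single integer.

Answer: 6

Derivation:
BFS from (A=3, B=3). One shortest path:
  1. pour(B -> A) -> (A=6 B=0)
  2. fill(B) -> (A=6 B=10)
  3. pour(B -> A) -> (A=7 B=9)
  4. empty(A) -> (A=0 B=9)
  5. pour(B -> A) -> (A=7 B=2)
  6. empty(A) -> (A=0 B=2)
Reached target in 6 moves.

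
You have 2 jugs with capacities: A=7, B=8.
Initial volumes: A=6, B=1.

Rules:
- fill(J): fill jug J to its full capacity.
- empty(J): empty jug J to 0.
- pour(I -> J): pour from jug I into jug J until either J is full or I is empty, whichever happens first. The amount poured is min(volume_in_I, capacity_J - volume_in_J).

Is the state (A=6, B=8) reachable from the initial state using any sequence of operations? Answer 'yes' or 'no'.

BFS from (A=6, B=1):
  1. fill(B) -> (A=6 B=8)
Target reached → yes.

Answer: yes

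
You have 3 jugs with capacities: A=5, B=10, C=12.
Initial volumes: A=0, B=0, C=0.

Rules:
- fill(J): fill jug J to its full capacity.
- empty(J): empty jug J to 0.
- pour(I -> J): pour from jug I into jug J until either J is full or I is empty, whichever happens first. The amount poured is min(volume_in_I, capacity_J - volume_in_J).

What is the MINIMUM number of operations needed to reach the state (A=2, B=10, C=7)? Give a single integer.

Answer: 7

Derivation:
BFS from (A=0, B=0, C=0). One shortest path:
  1. fill(C) -> (A=0 B=0 C=12)
  2. pour(C -> A) -> (A=5 B=0 C=7)
  3. empty(A) -> (A=0 B=0 C=7)
  4. pour(C -> B) -> (A=0 B=7 C=0)
  5. fill(C) -> (A=0 B=7 C=12)
  6. pour(C -> A) -> (A=5 B=7 C=7)
  7. pour(A -> B) -> (A=2 B=10 C=7)
Reached target in 7 moves.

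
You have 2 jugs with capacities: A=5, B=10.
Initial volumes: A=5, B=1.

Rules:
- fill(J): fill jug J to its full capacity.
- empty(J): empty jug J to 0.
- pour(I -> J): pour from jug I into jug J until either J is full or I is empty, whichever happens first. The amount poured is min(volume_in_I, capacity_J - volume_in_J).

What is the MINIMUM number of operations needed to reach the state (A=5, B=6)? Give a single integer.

Answer: 2

Derivation:
BFS from (A=5, B=1). One shortest path:
  1. pour(A -> B) -> (A=0 B=6)
  2. fill(A) -> (A=5 B=6)
Reached target in 2 moves.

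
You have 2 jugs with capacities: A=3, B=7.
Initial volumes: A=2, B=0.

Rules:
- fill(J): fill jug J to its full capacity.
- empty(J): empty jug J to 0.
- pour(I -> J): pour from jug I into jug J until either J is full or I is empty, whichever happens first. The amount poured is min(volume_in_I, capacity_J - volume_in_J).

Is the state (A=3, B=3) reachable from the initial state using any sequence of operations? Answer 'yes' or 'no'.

Answer: yes

Derivation:
BFS from (A=2, B=0):
  1. fill(A) -> (A=3 B=0)
  2. pour(A -> B) -> (A=0 B=3)
  3. fill(A) -> (A=3 B=3)
Target reached → yes.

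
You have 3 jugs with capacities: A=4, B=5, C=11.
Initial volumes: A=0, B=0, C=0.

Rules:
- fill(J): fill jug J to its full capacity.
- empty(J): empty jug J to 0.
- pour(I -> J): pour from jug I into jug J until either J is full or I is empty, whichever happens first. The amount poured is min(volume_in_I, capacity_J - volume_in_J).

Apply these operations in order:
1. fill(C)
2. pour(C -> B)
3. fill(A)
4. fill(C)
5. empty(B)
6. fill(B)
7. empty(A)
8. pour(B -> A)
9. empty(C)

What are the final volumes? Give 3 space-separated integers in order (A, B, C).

Answer: 4 1 0

Derivation:
Step 1: fill(C) -> (A=0 B=0 C=11)
Step 2: pour(C -> B) -> (A=0 B=5 C=6)
Step 3: fill(A) -> (A=4 B=5 C=6)
Step 4: fill(C) -> (A=4 B=5 C=11)
Step 5: empty(B) -> (A=4 B=0 C=11)
Step 6: fill(B) -> (A=4 B=5 C=11)
Step 7: empty(A) -> (A=0 B=5 C=11)
Step 8: pour(B -> A) -> (A=4 B=1 C=11)
Step 9: empty(C) -> (A=4 B=1 C=0)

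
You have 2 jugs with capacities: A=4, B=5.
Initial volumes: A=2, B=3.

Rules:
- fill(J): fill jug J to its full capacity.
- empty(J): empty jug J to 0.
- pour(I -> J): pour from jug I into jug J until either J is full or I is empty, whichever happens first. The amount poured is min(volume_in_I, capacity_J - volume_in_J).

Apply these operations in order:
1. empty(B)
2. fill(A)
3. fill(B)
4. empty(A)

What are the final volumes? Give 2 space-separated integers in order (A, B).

Step 1: empty(B) -> (A=2 B=0)
Step 2: fill(A) -> (A=4 B=0)
Step 3: fill(B) -> (A=4 B=5)
Step 4: empty(A) -> (A=0 B=5)

Answer: 0 5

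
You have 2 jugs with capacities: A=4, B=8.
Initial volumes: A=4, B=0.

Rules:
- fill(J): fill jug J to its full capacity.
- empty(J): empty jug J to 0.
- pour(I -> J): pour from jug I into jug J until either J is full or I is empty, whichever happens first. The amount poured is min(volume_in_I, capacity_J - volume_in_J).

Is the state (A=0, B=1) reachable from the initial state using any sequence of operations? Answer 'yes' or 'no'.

Answer: no

Derivation:
BFS explored all 6 reachable states.
Reachable set includes: (0,0), (0,4), (0,8), (4,0), (4,4), (4,8)
Target (A=0, B=1) not in reachable set → no.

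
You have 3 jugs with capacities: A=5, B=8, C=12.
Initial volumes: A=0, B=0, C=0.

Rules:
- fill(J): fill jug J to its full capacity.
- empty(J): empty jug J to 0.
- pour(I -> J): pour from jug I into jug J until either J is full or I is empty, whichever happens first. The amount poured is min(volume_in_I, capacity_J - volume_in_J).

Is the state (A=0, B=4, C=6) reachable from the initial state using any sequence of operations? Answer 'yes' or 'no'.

BFS from (A=0, B=0, C=0):
  1. fill(A) -> (A=5 B=0 C=0)
  2. fill(B) -> (A=5 B=8 C=0)
  3. pour(B -> C) -> (A=5 B=0 C=8)
  4. pour(A -> C) -> (A=1 B=0 C=12)
  5. pour(C -> B) -> (A=1 B=8 C=4)
  6. empty(B) -> (A=1 B=0 C=4)
  7. pour(C -> B) -> (A=1 B=4 C=0)
  8. pour(A -> C) -> (A=0 B=4 C=1)
  9. fill(A) -> (A=5 B=4 C=1)
  10. pour(A -> C) -> (A=0 B=4 C=6)
Target reached → yes.

Answer: yes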